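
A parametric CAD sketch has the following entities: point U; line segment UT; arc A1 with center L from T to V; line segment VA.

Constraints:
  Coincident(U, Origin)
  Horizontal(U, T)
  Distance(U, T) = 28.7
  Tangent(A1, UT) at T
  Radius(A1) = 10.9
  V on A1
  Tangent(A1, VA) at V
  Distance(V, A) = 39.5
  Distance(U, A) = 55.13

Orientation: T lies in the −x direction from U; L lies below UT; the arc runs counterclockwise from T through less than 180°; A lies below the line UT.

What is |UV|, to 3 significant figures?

41.6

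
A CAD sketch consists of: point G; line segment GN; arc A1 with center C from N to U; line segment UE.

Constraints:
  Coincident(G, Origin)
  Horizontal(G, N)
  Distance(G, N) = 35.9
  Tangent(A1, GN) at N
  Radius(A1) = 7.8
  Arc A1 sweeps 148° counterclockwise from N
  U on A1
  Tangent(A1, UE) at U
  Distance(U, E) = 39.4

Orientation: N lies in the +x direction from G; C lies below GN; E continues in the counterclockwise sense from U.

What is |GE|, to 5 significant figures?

74.122

G is at the origin; GN is horizontal with |GN| = 35.9 and N on the +x side, so N = (35.900, 0.0000). Since A1 is tangent to GN there, CN ⟂ GN, so C = N + (0, -7.8) = (35.900, -7.8000). On A1, N sits at bearing 90° from C; a 148° counterclockwise sweep puts U at bearing 238°, so U = C + 7.8·(cos 238°, sin 238°) = (31.767, -14.415). Since A1 is tangent to UE there, CU ⟂ UE, so UE runs along (−sin 238°, cos 238°); with |UE| = 39.4, E = (65.180, -35.294). Then |GE| = |E − G| = 74.122.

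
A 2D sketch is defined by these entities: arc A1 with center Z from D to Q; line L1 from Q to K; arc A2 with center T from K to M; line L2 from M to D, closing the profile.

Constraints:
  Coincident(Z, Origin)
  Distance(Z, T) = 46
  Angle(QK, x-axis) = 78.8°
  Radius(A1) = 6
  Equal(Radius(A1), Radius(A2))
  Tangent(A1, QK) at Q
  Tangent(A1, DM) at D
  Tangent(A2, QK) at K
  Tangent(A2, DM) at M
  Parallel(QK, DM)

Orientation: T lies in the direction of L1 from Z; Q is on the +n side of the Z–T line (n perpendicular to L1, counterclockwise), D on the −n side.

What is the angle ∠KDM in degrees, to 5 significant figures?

14.621°

Tangency of A1 to both parallel lines with radius 6.0 puts Q and D at Z ± 6.0·n: Q = (-5.8857, 1.1654), D = (5.8857, -1.1654). Equal radii place K and M the same way about T: K = T + 6.0·n = (3.0490, 46.289), M = T − 6.0·n = (14.821, 43.959). Then cos ∠KDM = DK·DM / (|DK||DM|), giving 14.621°.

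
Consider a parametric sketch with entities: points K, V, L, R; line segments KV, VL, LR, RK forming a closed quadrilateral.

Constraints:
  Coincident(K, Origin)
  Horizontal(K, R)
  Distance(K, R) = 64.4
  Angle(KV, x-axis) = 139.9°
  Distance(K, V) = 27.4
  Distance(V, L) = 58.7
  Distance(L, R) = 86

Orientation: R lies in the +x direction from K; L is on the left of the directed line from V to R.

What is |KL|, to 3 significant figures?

68.0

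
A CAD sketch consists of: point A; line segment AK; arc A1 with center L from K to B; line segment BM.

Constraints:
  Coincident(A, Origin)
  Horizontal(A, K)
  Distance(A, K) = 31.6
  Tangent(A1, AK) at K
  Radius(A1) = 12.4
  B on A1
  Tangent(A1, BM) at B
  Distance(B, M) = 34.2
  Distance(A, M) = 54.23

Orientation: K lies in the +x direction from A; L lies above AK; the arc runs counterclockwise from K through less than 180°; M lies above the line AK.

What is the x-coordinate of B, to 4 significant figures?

42.28

Checks: |LB| = 12.40 ✓; ∠(LB, BM) = 90.00° ✓; |BM| = 34.20 ✓; |AM| = 54.23 ✓.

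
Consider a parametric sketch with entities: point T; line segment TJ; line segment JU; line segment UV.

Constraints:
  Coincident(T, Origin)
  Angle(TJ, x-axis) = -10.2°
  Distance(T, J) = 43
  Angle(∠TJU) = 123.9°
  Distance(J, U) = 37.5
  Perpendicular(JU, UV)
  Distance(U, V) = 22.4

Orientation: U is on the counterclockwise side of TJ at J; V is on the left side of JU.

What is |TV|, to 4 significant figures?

62.90

∠TJU = 123.9°, so JU runs at -10.2° + (180° − 123.9°) = 45.90° from the x-axis; with |JU| = 37.5, U = J + 37.5·(cos 45.90°, sin 45.90°) = (68.42, 19.32). JU ⟂ UV; with |UV| = 22.4 on the left of JU, V = U + 22.4·(-0.7181, 0.6959) = (52.33, 34.90). Then |TV| = |V − T| = 62.90.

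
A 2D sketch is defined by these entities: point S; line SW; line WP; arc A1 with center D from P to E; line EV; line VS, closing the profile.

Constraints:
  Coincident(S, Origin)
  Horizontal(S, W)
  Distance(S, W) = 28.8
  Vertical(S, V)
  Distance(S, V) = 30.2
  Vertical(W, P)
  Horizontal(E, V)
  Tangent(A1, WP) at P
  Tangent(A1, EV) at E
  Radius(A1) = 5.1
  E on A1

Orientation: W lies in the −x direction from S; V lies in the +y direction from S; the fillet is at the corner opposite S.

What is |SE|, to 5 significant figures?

38.389

The virtual corner opposite S is at (-28.800, 30.200). Since A1 is tangent to WP there, DP ⟂ WP and tangency of A1 to EV means the radius DE is perpendicular to EV, with radius 5.1, so the center D sits 5.1 in from both sides at D = (-23.700, 25.100). That places the tangent points at P = (-28.800, 25.100) on WP and E = (-23.700, 30.200) on EV. Then |SE| = |E − S| = 38.389.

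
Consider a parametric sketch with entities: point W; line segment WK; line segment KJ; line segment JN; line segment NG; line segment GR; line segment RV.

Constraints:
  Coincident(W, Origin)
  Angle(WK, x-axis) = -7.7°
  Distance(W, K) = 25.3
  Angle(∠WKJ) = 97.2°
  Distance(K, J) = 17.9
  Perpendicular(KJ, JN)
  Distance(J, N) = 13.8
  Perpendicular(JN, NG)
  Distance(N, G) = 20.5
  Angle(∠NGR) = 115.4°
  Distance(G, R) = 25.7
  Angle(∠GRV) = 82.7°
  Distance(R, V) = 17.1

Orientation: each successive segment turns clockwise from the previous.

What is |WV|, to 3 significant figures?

40.2

∠NGR = 115.4° gives GR at 24.9° from the x-axis; with |GR| = 25.7, R = (34.6, 10.2). ∠GRV = 82.7° gives RV at -72.4° from the x-axis; with |RV| = 17.1, V = (39.8, -6.15). Then |WV| = |V − W| = 40.2.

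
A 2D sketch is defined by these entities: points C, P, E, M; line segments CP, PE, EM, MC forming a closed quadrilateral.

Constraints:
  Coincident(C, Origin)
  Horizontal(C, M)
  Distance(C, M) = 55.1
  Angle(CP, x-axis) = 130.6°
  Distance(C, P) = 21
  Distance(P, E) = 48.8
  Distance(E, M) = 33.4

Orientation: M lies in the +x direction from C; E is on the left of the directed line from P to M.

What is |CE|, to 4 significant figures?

42.86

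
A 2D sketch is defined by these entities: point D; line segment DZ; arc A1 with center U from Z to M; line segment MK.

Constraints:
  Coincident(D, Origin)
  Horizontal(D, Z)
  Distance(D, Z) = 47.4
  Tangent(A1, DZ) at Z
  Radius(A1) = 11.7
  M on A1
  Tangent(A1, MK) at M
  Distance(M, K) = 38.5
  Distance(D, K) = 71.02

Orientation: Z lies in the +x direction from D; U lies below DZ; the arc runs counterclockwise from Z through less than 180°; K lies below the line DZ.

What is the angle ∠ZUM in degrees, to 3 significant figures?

108°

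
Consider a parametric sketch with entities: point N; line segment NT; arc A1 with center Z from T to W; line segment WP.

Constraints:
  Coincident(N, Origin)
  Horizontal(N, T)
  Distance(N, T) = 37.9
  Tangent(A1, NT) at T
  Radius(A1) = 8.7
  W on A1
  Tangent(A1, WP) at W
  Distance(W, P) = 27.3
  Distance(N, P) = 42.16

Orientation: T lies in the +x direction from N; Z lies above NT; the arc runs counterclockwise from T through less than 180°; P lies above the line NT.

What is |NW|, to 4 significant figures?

46.49

Checks: |ZW| = 8.700 ✓; ∠(ZW, WP) = 90.00° ✓; |WP| = 27.30 ✓; |NP| = 42.16 ✓.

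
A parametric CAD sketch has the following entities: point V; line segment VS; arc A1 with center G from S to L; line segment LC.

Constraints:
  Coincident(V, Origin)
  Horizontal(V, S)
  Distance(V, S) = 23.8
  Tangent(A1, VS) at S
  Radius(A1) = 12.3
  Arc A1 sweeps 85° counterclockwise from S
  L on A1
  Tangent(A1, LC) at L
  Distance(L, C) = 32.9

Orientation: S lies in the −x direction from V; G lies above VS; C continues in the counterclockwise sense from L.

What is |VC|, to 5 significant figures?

44.851

V is at the origin; V and S share the same y with |VS| = 23.8 and S on the −x side, so S = (-23.800, 0.0000). Tangency of A1 to VS means the radius GS is perpendicular to VS, so G = S + (0, 12.3) = (-23.800, 12.300). On A1, S sits at bearing -90° from G; an 85° counterclockwise sweep puts L at bearing -5°, so L = G + 12.3·(cos -5°, sin -5°) = (-11.547, 11.228). A1 meets LC tangentially, so GL is at right angles to LC, so LC runs along (−sin -5°, cos -5°); with |LC| = 32.9, C = (-8.6794, 44.003). Then |VC| = |C − V| = 44.851.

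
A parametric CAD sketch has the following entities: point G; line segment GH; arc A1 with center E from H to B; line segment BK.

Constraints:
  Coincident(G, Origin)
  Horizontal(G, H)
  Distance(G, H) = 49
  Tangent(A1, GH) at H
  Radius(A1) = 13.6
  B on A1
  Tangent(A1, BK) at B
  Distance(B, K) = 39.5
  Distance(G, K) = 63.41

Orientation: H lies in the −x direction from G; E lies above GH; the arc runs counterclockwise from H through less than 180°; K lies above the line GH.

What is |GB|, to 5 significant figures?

37.864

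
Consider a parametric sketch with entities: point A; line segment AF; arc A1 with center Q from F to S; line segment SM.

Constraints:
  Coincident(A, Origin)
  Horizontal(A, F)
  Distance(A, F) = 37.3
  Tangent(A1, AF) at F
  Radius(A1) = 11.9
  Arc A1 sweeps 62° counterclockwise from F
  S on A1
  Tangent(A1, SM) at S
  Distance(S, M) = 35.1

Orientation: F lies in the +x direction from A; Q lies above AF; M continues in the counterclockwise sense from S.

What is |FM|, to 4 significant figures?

46.04

On A1, F sits at bearing -90° from Q; a 62° counterclockwise sweep puts S at bearing -28°, so S = Q + 11.9·(cos -28°, sin -28°) = (47.81, 6.313). A1 meets SM tangentially, so QS is at right angles to SM, so SM runs along (−sin -28°, cos -28°); with |SM| = 35.1, M = (64.29, 37.30). Then |FM| = |M − F| = 46.04.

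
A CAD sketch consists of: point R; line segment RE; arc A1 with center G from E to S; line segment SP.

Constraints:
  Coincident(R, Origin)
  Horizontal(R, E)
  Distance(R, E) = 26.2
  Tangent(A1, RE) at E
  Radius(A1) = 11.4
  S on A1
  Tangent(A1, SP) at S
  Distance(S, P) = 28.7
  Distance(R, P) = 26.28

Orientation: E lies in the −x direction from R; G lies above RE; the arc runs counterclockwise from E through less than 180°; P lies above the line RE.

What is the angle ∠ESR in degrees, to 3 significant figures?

141°

R is at the origin; RE is horizontal with |RE| = 26.2 and E on the −x side, so E = (-26.2, 0.00). Tangency of A1 to RE means the radius GE is perpendicular to RE, so G = E + (0, 11.4) = (-26.2, 11.4). Since GS ⟂ SP (tangency), |GP| = √(11.4² + 28.7²) = 30.9 regardless of where S sits on A1. So P lies on both circle(R, 26.28) and circle(G, 30.9); the above-RE intersection is P = (0.868, 26.3). S is the foot of the tangent from P: S = (-17.4, 4.14).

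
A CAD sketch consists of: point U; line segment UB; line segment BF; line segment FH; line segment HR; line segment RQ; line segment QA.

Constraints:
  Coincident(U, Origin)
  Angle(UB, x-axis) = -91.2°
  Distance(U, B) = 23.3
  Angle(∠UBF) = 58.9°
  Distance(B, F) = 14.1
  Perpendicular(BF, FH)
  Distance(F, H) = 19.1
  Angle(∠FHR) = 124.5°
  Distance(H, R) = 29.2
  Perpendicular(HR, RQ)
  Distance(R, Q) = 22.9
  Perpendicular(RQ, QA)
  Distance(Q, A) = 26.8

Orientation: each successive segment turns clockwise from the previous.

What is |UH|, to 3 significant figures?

2.23

∠UBF = 58.9° gives BF at 148° from the x-axis; with |BF| = 14.1, F = (-12.4, -15.8). BF is perpendicular to FH, so FH runs at 57.7°; with |FH| = 19.1, H = (-2.20, 0.384). Then |UH| = |H − U| = 2.23.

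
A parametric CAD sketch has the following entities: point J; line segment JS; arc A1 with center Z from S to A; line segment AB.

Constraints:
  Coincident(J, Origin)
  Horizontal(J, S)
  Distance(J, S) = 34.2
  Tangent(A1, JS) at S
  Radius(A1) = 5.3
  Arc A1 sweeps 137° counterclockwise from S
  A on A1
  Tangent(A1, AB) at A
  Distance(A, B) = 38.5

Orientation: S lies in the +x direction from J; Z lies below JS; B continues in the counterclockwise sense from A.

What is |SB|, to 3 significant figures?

43.1

J is at the origin; J and S share the same y with |JS| = 34.2 and S on the +x side, so S = (34.2, 0.00). A1 meets JS tangentially, so ZS is at right angles to JS, so Z = S + (0, -5.3) = (34.2, -5.30). On A1, S sits at bearing 90° from Z; a 137° counterclockwise sweep puts A at bearing 227°, so A = Z + 5.3·(cos 227°, sin 227°) = (30.6, -9.18). The tangent condition forces ZA to be normal to AB, so AB runs along (−sin 227°, cos 227°); with |AB| = 38.5, B = (58.7, -35.4). Then |SB| = |B − S| = 43.1.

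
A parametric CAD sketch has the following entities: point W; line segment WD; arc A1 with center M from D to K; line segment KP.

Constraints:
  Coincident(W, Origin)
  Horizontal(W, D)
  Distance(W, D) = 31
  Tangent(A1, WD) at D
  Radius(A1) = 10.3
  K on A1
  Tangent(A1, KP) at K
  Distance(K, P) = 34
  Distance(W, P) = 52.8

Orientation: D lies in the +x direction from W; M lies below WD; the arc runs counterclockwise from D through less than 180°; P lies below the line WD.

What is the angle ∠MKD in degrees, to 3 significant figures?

40.1°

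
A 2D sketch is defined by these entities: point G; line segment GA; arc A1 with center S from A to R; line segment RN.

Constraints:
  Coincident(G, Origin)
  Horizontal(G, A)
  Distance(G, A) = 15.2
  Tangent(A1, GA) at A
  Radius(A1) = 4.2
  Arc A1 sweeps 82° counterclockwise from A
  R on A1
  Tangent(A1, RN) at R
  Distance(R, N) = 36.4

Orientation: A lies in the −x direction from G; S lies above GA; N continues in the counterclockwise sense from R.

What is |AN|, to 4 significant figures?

40.72

G is at the origin; G and A share the same y with |GA| = 15.2 and A on the −x side, so A = (-15.20, 0.000). A1 meets GA tangentially, so SA is at right angles to GA, so S = A + (0, 4.2) = (-15.20, 4.200). On A1, A sits at bearing -90° from S; an 82° counterclockwise sweep puts R at bearing -8°, so R = S + 4.2·(cos -8°, sin -8°) = (-11.04, 3.615). Tangency of A1 to RN means the radius SR is perpendicular to RN, so RN runs along (−sin -8°, cos -8°); with |RN| = 36.4, N = (-5.975, 39.66). Then |AN| = |N − A| = 40.72.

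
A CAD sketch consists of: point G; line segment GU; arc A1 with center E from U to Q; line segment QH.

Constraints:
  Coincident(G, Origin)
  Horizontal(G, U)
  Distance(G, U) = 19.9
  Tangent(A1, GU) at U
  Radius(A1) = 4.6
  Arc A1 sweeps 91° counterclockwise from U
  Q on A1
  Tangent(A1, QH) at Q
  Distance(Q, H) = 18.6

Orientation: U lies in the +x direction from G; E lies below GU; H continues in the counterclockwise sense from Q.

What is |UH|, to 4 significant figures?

23.67

G is at the origin; G and U share the same y with |GU| = 19.9 and U on the +x side, so U = (19.90, 0.000). Since A1 is tangent to GU there, EU ⟂ GU, so E = U + (0, -4.6) = (19.90, -4.600). On A1, U sits at bearing 90° from E; a 91° counterclockwise sweep puts Q at bearing 181°, so Q = E + 4.6·(cos 181°, sin 181°) = (15.30, -4.680). Tangency of A1 to QH means the radius EQ is perpendicular to QH, so QH runs along (−sin 181°, cos 181°); with |QH| = 18.6, H = (15.63, -23.28). Then |UH| = |H − U| = 23.67.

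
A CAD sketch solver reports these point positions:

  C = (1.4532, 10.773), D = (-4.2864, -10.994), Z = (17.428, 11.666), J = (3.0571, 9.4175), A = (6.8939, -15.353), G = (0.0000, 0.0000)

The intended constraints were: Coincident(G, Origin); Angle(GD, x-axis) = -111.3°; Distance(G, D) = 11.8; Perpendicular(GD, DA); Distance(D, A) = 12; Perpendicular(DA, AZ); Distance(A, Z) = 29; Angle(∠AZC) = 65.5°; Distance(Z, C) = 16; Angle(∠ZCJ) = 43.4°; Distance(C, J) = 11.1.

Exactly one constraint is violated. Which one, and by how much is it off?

Distance(C, J) = 11.1 — off by 9.00.

G = (0.00, 0.00) ✓; GD at -111.3° ✓; |GD| = 11.80 ✓; ∠(GD, DA) = 90.00° ✓; |DA| = 12.00 ✓; ∠(DA, AZ) = 90.00° ✓; |AZ| = 29.00 ✓; ∠AZC = 65.50° ✓; |ZC| = 16.00 ✓; ∠ZCJ = 43.40° ✓; |CJ| = 2.100 ✗.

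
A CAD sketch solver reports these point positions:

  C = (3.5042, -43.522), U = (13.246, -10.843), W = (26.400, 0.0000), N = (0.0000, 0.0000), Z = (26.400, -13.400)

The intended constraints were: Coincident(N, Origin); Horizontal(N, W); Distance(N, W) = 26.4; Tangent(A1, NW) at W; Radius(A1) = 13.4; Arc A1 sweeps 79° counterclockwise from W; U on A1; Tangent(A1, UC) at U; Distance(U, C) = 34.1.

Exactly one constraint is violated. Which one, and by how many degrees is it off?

Tangent(A1, UC) at U — off by 5.60°.

N = (0.00, 0.00) ✓; N.y = 0.00, W.y = 0.00 ✓; |NW| = 26.40 ✓; ∠(ZW, WN) = 90.00° ✓; |ZW| = 13.40 ✓; bearing(Z→U) − bearing(Z→W) = 79.00° ✓; |ZU| = 13.40 ✓; ∠(ZU, UC) = 95.60° ✗; |UC| = 34.10 ✓.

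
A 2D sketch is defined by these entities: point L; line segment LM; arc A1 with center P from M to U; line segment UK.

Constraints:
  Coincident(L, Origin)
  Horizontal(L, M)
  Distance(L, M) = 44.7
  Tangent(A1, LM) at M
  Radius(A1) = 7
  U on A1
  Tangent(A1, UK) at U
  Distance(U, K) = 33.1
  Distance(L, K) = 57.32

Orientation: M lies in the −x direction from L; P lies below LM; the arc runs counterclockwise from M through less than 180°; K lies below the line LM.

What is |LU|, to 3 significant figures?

52.1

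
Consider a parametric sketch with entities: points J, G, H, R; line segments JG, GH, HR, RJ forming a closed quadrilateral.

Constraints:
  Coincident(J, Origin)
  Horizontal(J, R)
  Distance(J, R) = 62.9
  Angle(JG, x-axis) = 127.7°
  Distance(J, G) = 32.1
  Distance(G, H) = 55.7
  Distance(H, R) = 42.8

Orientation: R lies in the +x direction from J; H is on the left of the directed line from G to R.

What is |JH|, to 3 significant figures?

48.5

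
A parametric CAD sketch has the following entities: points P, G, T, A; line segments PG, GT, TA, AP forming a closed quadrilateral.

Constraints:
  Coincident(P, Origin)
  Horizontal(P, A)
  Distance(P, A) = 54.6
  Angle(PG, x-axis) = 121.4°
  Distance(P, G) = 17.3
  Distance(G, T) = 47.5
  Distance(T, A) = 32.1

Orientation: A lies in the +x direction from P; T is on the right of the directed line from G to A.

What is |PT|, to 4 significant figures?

31.47

P is at the origin; PA is horizontal with |PA| = 54.6 and A in +x, so A = (54.6, 0). PG runs at 121.4° with |PG| = 17.3, so G = (-9.013, 14.77). T is determined by |GT| = 47.5 and |TA| = 32.1 together: it lies at the intersection of circle(G, 47.5) and circle(A, 32.1). With |GA| = 65.30, the foot of the radical line on GA is 42.04 from G and the perpendicular offset is √(47.5² − 42.04²) = 22.11. Taking the right-of-GA solution: T = (26.94, -16.28).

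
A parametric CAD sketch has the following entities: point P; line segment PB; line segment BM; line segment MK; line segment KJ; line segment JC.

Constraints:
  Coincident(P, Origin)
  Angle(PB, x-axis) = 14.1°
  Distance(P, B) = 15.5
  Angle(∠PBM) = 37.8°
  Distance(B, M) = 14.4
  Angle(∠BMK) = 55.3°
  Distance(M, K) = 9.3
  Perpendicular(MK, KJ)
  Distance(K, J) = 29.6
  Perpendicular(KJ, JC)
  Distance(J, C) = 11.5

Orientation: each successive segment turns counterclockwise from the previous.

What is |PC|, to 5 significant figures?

35.086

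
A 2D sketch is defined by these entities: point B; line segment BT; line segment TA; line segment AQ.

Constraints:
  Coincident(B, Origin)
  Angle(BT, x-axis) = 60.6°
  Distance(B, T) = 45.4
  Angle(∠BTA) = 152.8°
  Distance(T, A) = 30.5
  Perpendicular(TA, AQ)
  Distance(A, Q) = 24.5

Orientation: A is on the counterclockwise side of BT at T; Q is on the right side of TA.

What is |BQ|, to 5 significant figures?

84.093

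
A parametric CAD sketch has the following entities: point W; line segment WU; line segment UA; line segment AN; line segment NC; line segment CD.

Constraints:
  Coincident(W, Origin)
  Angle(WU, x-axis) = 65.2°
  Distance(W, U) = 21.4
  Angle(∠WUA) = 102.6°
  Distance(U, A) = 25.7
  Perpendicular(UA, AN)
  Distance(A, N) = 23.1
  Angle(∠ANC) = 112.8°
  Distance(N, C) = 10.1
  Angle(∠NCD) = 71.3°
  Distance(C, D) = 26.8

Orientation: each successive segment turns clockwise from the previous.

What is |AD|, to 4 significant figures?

11.23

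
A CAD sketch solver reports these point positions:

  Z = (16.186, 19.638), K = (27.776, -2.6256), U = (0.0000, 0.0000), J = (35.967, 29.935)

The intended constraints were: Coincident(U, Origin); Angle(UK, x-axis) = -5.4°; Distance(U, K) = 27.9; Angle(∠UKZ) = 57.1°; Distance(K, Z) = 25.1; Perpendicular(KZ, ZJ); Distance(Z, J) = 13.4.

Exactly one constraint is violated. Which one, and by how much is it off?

Distance(Z, J) = 13.4 — off by 8.90.

U = (0.00, 0.00) ✓; UK at -5.400° ✓; |UK| = 27.90 ✓; ∠UKZ = 57.10° ✓; |KZ| = 25.10 ✓; ∠(KZ, ZJ) = 90.00° ✓; |ZJ| = 22.30 ✗.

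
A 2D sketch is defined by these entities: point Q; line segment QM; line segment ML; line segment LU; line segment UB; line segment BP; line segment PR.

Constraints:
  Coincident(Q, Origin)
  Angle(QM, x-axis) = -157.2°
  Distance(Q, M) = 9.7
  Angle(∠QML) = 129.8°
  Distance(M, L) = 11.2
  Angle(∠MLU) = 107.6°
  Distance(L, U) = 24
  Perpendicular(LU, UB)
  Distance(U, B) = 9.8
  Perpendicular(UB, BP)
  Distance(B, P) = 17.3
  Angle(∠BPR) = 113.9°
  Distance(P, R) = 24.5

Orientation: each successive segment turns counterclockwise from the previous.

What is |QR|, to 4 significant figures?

31.85

Q is at the origin; QM runs at -157.2° with length 9.7, so M = (-8.942, -3.759). ∠QML = 129.8° gives ML at -107.0° from the x-axis; with |ML| = 11.2, L = (-12.22, -14.47). ∠MLU = 107.6° gives LU at -34.60° from the x-axis; with |LU| = 24.0, U = (7.539, -28.10). LU is perpendicular to UB, so UB runs at 55.40°; with |UB| = 9.8, B = (13.10, -20.03). UB is perpendicular to BP, so BP runs at 145.4°; with |BP| = 17.3, P = (-1.137, -10.21). ∠BPR = 113.9° gives PR at -148.5° from the x-axis; with |PR| = 24.5, R = (-22.03, -23.01). Then |QR| = |R − Q| = 31.85.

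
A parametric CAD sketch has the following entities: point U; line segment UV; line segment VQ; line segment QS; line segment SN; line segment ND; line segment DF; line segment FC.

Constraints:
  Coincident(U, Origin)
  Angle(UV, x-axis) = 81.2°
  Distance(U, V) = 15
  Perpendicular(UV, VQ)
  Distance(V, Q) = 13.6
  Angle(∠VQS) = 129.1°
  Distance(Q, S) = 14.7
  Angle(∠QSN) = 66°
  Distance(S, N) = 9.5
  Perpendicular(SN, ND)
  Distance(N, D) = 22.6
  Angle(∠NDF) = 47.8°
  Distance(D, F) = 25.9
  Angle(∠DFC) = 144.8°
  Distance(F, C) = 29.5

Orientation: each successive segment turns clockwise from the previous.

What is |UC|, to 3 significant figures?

47.0

U is at the origin; UV runs at 81.2° with length 15.0, so V = (2.29, 14.8). UV is perpendicular to VQ, so VQ runs at -8.80°; with |VQ| = 13.6, Q = (15.7, 12.7). ∠VQS = 129.1° gives QS at -59.7° from the x-axis; with |QS| = 14.7, S = (23.2, 0.0509). ∠QSN = 66.0° gives SN at -174° from the x-axis; with |SN| = 9.5, N = (13.7, -0.992). SN ⟂ ND, so ND runs at 96.3°; with |ND| = 22.6, D = (11.2, 21.5). ∠NDF = 47.8° gives DF at -35.9° from the x-axis; with |DF| = 25.9, F = (32.2, 6.28). ∠DFC = 144.8° gives FC at -71.1° from the x-axis; with |FC| = 29.5, C = (41.8, -21.6). Then |UC| = |C − U| = 47.0.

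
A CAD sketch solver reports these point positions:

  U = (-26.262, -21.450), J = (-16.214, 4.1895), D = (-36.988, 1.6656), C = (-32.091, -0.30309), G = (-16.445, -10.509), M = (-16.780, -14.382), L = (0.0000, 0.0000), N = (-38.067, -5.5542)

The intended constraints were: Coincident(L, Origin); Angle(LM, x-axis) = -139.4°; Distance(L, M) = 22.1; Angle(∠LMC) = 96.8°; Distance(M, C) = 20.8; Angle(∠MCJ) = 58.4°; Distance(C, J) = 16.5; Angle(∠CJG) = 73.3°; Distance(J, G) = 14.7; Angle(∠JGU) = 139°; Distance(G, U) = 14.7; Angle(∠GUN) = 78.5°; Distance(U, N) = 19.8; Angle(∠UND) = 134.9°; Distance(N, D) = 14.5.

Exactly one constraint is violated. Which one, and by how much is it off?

Distance(N, D) = 14.5 — off by 7.20.

L = (0.00, 0.00) ✓; LM at -139.4° ✓; |LM| = 22.10 ✓; ∠LMC = 96.80° ✓; |MC| = 20.80 ✓; ∠MCJ = 58.40° ✓; |CJ| = 16.50 ✓; ∠CJG = 73.30° ✓; |JG| = 14.70 ✓; ∠JGU = 139.0° ✓; |GU| = 14.70 ✓; ∠GUN = 78.50° ✓; |UN| = 19.80 ✓; ∠UND = 134.9° ✓; |ND| = 7.300 ✗.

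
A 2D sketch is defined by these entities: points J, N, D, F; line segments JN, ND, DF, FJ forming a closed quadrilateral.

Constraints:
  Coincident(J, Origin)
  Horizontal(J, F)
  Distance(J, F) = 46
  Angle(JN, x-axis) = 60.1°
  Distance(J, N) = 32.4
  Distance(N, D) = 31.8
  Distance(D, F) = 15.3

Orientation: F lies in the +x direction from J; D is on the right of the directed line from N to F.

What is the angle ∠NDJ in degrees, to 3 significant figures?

62.4°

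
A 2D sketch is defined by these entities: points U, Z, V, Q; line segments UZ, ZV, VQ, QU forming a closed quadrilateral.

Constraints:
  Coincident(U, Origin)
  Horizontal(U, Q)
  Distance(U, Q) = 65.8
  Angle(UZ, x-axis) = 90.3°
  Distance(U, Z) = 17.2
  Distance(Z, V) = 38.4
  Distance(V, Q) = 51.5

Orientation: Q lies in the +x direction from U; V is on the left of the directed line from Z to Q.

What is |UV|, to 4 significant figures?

50.02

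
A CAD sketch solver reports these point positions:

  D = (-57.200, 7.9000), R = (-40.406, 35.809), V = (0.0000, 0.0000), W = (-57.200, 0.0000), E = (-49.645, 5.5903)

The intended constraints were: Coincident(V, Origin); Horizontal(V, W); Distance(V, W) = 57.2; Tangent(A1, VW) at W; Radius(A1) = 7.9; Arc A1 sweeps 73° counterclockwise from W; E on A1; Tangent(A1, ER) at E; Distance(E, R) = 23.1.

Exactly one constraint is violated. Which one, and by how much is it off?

Distance(E, R) = 23.1 — off by 8.50.

V = (0.00, 0.00) ✓; V.y = 0.00, W.y = 0.00 ✓; |VW| = 57.20 ✓; ∠(DW, WV) = 90.00° ✓; |DW| = 7.900 ✓; bearing(D→E) − bearing(D→W) = 73.00° ✓; |DE| = 7.900 ✓; ∠(DE, ER) = 90.00° ✓; |ER| = 31.60 ✗.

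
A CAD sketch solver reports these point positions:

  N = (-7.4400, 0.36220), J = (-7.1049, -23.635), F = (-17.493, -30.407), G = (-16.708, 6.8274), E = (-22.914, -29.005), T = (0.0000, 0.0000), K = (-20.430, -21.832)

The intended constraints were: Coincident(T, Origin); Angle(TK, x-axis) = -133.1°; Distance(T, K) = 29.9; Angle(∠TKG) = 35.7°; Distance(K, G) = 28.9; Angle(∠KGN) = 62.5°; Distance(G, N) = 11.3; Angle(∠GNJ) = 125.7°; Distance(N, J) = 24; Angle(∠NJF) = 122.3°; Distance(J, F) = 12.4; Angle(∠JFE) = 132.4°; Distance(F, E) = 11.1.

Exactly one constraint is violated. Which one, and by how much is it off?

Distance(F, E) = 11.1 — off by 5.50.

T = (0.00, 0.00) ✓; TK at -133.1° ✓; |TK| = 29.90 ✓; ∠TKG = 35.70° ✓; |KG| = 28.90 ✓; ∠KGN = 62.50° ✓; |GN| = 11.30 ✓; ∠GNJ = 125.7° ✓; |NJ| = 24.00 ✓; ∠NJF = 122.3° ✓; |JF| = 12.40 ✓; ∠JFE = 132.4° ✓; |FE| = 5.599 ✗.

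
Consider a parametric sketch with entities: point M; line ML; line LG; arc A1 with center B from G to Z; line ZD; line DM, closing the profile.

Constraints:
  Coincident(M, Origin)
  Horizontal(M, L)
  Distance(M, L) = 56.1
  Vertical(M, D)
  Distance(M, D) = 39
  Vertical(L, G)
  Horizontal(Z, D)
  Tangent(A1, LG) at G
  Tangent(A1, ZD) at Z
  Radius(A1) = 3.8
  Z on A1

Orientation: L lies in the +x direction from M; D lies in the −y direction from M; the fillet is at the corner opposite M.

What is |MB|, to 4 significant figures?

63.04

M is at the origin; M and L share the same y with |ML| = 56.1 and L on the +x side, so L = (56.10, 0.000). MD is vertical with |MD| = 39.0 and D on the −y side, so D = (0.000, -39.00). The virtual corner opposite M is at (56.10, -39.00). Since A1 is tangent to LG there, BG ⟂ LG and A1 meets ZD tangentially, so BZ is at right angles to ZD, with radius 3.8, so the center B sits 3.8 in from both sides at B = (52.30, -35.20). Then |MB| = |B − M| = 63.04.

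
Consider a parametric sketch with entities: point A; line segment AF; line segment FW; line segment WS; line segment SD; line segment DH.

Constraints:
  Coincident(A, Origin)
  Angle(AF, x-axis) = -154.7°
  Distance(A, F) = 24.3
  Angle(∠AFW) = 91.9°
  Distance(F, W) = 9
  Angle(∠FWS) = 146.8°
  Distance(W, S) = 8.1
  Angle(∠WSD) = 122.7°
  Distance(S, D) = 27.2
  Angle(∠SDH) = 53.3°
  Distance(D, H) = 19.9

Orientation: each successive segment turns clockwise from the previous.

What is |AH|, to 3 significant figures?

4.71

A is at the origin; AF runs at -154.7° with length 24.3, so F = (-22.0, -10.4). ∠AFW = 91.9° gives FW at 117° from the x-axis; with |FW| = 9.0, W = (-26.1, -2.38). ∠FWS = 146.8° gives WS at 84.0° from the x-axis; with |WS| = 8.1, S = (-25.2, 5.68). ∠WSD = 122.7° gives SD at 26.7° from the x-axis; with |SD| = 27.2, D = (-0.937, 17.9). ∠SDH = 53.3° gives DH at -100° from the x-axis; with |DH| = 19.9, H = (-4.39, -1.70). Then |AH| = |H − A| = 4.71.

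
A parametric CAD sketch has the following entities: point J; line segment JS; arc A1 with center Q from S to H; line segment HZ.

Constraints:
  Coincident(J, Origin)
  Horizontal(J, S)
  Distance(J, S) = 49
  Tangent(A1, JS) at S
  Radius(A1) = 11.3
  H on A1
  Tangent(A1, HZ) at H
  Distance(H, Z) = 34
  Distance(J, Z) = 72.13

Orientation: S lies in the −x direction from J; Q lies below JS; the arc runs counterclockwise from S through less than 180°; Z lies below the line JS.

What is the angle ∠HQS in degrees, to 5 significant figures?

98.674°

Checks: J.y = 0.00, S.y = 0.00 ✓; |QH| = 11.30 ✓; ∠(QH, HZ) = 90.00° ✓; |HZ| = 34.00 ✓; |JZ| = 72.13 ✓.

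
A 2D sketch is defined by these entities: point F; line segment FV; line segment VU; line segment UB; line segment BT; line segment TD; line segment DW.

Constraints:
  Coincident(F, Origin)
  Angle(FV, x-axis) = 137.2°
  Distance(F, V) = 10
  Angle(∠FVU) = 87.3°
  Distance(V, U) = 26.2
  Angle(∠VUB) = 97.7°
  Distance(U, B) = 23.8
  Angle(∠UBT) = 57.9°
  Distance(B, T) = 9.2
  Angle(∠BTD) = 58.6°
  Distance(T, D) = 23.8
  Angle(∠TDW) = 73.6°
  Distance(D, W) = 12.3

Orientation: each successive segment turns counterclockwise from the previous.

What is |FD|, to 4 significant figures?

40.38

F is at the origin; FV runs at 137.2° with length 10.0, so V = (-7.337, 6.794). ∠FVU = 87.3° gives VU at -130.1° from the x-axis; with |VU| = 26.2, U = (-24.21, -13.25). ∠VUB = 97.7° gives UB at -47.80° from the x-axis; with |UB| = 23.8, B = (-8.226, -30.88). ∠UBT = 57.9° gives BT at 74.30° from the x-axis; with |BT| = 9.2, T = (-5.737, -22.02). ∠BTD = 58.6° gives TD at -164.3° from the x-axis; with |TD| = 23.8, D = (-28.65, -28.46). Then |FD| = |D − F| = 40.38.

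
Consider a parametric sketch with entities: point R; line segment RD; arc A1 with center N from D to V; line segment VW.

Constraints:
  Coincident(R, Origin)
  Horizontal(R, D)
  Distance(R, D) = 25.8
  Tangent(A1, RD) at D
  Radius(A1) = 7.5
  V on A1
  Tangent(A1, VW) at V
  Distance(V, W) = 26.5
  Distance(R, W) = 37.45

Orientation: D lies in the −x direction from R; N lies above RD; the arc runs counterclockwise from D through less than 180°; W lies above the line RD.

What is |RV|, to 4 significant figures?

19.62

R is at the origin; R and D share the same y with |RD| = 25.8 and D on the −x side, so D = (-25.80, 0.000). The tangent condition forces ND to be normal to RD, so N = D + (0, 7.5) = (-25.80, 7.500). Since NV ⟂ VW (tangency), |NW| = √(7.5² + 26.5²) = 27.54 regardless of where V sits on A1. So W lies on both circle(R, 37.45) and circle(N, 27.54); the above-RD intersection is W = (-16.73, 33.50). V is the foot of the tangent from W: V = (-18.31, 7.052).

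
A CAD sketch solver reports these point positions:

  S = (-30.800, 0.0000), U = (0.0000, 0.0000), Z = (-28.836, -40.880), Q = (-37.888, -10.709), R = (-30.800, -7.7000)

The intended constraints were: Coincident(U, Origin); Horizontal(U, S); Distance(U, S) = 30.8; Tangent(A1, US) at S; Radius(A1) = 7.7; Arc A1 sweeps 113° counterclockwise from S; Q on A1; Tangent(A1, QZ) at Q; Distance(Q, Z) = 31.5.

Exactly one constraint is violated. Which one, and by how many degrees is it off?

Tangent(A1, QZ) at Q — off by 6.30°.

U = (0.00, 0.00) ✓; U.y = 0.00, S.y = 0.00 ✓; |US| = 30.80 ✓; ∠(RS, SU) = 90.00° ✓; |RS| = 7.700 ✓; bearing(R→Q) − bearing(R→S) = 113.0° ✓; |RQ| = 7.700 ✓; ∠(RQ, QZ) = 96.30° ✗; |QZ| = 31.50 ✓.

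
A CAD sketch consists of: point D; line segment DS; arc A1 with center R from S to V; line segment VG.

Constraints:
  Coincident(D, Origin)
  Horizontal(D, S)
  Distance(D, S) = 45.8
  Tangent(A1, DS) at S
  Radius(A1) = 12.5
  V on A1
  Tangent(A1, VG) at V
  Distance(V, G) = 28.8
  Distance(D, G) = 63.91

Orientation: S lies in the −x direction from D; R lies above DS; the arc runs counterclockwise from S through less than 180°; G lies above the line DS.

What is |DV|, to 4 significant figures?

38.73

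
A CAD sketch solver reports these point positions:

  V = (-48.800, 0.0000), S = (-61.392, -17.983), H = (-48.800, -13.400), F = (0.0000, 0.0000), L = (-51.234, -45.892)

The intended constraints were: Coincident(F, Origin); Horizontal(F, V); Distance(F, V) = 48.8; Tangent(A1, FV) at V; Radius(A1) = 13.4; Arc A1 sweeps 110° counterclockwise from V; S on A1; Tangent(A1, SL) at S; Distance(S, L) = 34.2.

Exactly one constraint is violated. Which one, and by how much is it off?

Distance(S, L) = 34.2 — off by 4.50.

F = (0.00, 0.00) ✓; F.y = 0.00, V.y = 0.00 ✓; |FV| = 48.80 ✓; ∠(HV, VF) = 90.00° ✓; |HV| = 13.40 ✓; bearing(H→S) − bearing(H→V) = 110.0° ✓; |HS| = 13.40 ✓; ∠(HS, SL) = 90.00° ✓; |SL| = 29.70 ✗.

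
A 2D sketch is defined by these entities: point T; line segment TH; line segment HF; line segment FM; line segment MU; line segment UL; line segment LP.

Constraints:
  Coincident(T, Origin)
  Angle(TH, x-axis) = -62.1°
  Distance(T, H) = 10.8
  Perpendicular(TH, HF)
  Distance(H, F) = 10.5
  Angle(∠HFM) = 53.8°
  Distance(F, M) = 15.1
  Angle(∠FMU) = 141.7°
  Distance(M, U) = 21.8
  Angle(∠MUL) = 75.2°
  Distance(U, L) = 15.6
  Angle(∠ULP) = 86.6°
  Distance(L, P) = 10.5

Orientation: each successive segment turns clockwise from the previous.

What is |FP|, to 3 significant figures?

19.8

∠MUL = 75.2° gives UL at -61.4° from the x-axis; with |UL| = 15.6, L = (21.3, 1.77). ∠ULP = 86.6° gives LP at -155° from the x-axis; with |LP| = 10.5, P = (11.8, -2.70). Then |FP| = |P − F| = 19.8.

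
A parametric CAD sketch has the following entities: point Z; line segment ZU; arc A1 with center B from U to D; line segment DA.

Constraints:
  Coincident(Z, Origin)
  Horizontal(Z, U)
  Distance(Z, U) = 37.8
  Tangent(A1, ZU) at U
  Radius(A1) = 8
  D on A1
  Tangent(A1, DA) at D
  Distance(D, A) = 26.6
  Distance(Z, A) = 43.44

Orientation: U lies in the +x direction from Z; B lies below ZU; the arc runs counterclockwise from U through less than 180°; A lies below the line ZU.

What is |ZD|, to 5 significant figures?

30.704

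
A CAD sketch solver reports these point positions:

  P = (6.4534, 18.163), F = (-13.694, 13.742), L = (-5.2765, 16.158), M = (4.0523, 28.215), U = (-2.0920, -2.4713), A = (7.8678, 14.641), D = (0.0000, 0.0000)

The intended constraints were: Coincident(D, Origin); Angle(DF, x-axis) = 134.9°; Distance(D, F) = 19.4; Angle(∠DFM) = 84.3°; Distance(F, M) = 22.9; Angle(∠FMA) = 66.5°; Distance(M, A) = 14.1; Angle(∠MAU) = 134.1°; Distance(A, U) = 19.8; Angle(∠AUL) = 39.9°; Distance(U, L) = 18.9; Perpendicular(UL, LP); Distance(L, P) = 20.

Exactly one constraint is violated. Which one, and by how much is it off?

Distance(L, P) = 20 — off by 8.10.

D = (0.00, 0.00) ✓; DF at 134.9° ✓; |DF| = 19.40 ✓; ∠DFM = 84.30° ✓; |FM| = 22.90 ✓; ∠FMA = 66.50° ✓; |MA| = 14.10 ✓; ∠MAU = 134.1° ✓; |AU| = 19.80 ✓; ∠AUL = 39.90° ✓; |UL| = 18.90 ✓; ∠(UL, LP) = 90.00° ✓; |LP| = 11.90 ✗.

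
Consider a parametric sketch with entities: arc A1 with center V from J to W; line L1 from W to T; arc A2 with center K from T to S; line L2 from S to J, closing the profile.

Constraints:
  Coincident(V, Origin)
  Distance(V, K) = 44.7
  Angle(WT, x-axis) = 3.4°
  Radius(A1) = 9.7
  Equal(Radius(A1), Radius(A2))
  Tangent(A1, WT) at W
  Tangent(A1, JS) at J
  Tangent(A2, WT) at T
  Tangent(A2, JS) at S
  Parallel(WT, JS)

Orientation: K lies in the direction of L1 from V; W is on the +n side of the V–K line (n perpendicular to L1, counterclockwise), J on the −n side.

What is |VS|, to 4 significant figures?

45.74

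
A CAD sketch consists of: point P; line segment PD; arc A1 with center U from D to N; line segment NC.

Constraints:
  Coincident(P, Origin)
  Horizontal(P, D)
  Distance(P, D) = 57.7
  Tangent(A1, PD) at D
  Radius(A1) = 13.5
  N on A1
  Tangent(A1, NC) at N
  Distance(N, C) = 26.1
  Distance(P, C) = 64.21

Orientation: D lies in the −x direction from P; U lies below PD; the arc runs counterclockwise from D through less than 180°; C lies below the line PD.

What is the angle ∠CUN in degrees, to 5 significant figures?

62.650°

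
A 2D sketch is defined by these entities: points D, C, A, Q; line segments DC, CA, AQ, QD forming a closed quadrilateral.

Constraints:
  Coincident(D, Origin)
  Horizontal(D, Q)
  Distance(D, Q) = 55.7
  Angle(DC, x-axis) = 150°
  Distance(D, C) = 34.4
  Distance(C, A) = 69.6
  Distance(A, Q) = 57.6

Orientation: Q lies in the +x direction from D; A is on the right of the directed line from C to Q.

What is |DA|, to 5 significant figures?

40.081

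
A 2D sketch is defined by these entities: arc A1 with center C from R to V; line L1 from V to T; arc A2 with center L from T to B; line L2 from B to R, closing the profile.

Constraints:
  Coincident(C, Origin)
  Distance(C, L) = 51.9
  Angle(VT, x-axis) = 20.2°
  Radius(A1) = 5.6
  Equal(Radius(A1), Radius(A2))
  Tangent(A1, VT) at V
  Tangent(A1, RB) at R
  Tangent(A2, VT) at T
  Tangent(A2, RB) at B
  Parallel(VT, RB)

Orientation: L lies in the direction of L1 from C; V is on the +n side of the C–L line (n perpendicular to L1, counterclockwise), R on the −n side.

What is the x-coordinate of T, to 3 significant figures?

46.8

The slot axis is L1's direction at 20.2°, so u = (cos 20.2°, sin 20.2°) = (0.938, 0.345) and n = (−sin 20.2°, cos 20.2°) = (-0.345, 0.938). C is at the origin and L lies 51.9 along u from C, so L = 51.9·u = (48.7, 17.9). Tangency of A1 to both parallel lines with radius 5.6 puts V and R at C ± 5.6·n: V = (-1.93, 5.26), R = (1.93, -5.26). Equal radii place T and B the same way about L: T = L + 5.6·n = (46.8, 23.2), B = L − 5.6·n = (50.6, 12.7). So T.x = 46.8.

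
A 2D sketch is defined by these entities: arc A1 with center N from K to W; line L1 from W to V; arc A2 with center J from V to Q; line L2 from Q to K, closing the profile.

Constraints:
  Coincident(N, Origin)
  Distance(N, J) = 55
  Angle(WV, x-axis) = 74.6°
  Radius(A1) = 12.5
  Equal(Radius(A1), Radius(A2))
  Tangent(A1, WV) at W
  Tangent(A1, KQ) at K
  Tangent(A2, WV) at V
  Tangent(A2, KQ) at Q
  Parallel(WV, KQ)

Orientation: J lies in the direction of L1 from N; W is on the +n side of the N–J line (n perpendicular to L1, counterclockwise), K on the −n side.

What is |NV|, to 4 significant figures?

56.40

Tangency of A1 to both parallel lines with radius 12.5 puts W and K at N ± 12.5·n: W = (-12.05, 3.319), K = (12.05, -3.319). Equal radii place V and Q the same way about J: V = J + 12.5·n = (2.554, 56.34), Q = J − 12.5·n = (26.66, 49.71). Then |NV| = |V − N| = 56.40.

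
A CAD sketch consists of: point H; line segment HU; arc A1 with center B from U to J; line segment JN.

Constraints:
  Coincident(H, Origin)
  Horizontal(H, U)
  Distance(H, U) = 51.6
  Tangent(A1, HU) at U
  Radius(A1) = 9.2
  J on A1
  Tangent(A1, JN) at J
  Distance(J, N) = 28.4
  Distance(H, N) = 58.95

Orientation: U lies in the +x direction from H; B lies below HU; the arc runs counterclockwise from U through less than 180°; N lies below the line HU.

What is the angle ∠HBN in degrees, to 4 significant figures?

87.01°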